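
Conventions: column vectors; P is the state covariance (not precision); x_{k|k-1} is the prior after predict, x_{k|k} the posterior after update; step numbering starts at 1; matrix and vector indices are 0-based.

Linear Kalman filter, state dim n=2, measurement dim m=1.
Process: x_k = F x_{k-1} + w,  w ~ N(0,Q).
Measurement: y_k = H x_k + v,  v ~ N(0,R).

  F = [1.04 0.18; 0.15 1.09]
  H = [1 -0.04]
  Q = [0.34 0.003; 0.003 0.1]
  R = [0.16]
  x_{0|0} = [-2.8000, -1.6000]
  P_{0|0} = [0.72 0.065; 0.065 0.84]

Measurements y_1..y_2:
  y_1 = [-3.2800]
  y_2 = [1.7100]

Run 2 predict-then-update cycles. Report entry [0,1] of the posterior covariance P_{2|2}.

P_post[0,1] = 0.1137

step 1: x^-=[-3.2000, -2.1640]  P^-=[1.1703 0.3556; 0.3556 1.1355]  S=[1.3037]  K=[0.8868; 0.2379]  nu=[-0.1666]  x^+=[-3.3477, -2.2036]  P^+=[0.1451 0.0805; 0.0805 1.0617]
step 2: x^-=[-3.8783, -2.9041]  P^-=[0.5615 0.3274; 0.3274 1.3910]  S=[0.6975]  K=[0.7862; 0.3896]  nu=[5.4721]  x^+=[0.4239, -0.7721]  P^+=[0.1303 0.1137; 0.1137 1.2851]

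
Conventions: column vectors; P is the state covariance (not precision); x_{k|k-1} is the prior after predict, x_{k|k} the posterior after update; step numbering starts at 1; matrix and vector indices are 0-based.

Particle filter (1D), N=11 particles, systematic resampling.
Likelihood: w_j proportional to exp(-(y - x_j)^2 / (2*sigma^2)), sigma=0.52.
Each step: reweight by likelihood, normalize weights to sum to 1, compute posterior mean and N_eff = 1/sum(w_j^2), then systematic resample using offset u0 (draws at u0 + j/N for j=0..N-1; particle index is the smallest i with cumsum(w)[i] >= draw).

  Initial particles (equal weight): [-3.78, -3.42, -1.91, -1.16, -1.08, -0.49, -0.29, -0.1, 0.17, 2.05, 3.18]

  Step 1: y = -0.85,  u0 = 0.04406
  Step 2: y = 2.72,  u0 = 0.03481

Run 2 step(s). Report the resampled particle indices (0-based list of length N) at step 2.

resampled_idx = [8, 9, 9, 10, 10, 10, 10, 10, 10, 10, 10]

step 1: w=[0.0000, 0.0000, 0.0337, 0.2253, 0.2441, 0.2118, 0.1507, 0.0951, 0.0393, 0.0000, 0.0000]  mean=-0.7396  Neff=5.2735  idx=[3, 3, 3, 4, 4, 4, 5, 5, 6, 6, 7]
step 2: w=[0.0000, 0.0000, 0.0000, 0.0000, 0.0000, 0.0000, 0.0101, 0.0101, 0.1005, 0.1005, 0.7789]  mean=-0.1460  Neff=1.5946  idx=[8, 9, 9, 10, 10, 10, 10, 10, 10, 10, 10]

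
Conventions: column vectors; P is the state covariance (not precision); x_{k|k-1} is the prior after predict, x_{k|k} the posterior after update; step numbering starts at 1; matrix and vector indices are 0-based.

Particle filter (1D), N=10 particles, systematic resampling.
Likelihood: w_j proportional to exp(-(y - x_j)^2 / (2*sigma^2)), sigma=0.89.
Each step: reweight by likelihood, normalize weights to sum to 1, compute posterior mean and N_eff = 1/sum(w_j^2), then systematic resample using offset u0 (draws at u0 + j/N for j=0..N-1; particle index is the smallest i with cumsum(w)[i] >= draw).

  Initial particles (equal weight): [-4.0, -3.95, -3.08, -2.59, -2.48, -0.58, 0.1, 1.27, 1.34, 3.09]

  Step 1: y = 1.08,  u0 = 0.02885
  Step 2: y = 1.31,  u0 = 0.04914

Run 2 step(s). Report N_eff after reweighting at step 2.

step 1: w=[0.0000, 0.0000, 0.0000, 0.0001, 0.0001, 0.0642, 0.1994, 0.3573, 0.3503, 0.0285]  mean=0.9936  Neff=3.3886  idx=[5, 6, 6, 7, 7, 7, 8, 8, 8, 8]
step 2: w=[0.0133, 0.0503, 0.0503, 0.1266, 0.1266, 0.1266, 0.1266, 0.1266, 0.1266, 0.1266]  mean=1.1632  Neff=8.5169  idx=[1, 3, 4, 4, 5, 6, 7, 8, 8, 9]

N_eff = 8.5169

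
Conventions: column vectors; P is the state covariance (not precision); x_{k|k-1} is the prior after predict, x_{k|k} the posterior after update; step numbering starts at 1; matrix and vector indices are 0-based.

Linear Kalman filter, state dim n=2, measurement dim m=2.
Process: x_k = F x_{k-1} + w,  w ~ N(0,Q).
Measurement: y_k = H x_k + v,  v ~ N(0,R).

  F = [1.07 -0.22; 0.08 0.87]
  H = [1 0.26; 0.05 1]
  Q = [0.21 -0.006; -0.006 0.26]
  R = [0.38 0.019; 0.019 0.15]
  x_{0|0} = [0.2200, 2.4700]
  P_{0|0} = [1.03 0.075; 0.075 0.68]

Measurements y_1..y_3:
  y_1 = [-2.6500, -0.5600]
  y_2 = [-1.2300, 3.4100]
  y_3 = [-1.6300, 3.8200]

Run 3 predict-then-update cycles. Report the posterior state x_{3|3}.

x_post = [-2.6666, 3.3307]

step 1: x^-=[-0.3080, 2.1665]  P^-=[1.3868 0.0205; 0.0205 0.7917]  S=[1.8310 0.3150; 0.3150 0.9472]  K=[0.7891 -0.1675; -0.0216 0.8441]  nu=[-2.9053, -2.7111]  x^+=[-2.1465, -0.0592]  P^+=[0.3033 -0.0253; -0.0253 0.1275]
step 2: x^-=[-2.2837, -0.2232]  P^-=[0.5753 -0.0275; -0.0275 0.3549]  S=[0.9650 0.1121; 0.1121 0.5036]  K=[0.6041 -0.1321; -0.0149 0.7053]  nu=[1.1117, 3.7474]  x^+=[-2.1071, 2.4034]  P^+=[0.2322 -0.0199; -0.0199 0.1065]
step 3: x^-=[-2.7834, 1.9224]  P^-=[0.4904 -0.0247; -0.0247 0.3393]  S=[0.8805 0.1067; 0.1067 0.4881]  K=[0.5647 -0.1239; -0.0121 0.6954]  nu=[0.6535, 2.0368]  x^+=[-2.6666, 3.3307]  P^+=[0.2171 -0.0187; -0.0187 0.1050]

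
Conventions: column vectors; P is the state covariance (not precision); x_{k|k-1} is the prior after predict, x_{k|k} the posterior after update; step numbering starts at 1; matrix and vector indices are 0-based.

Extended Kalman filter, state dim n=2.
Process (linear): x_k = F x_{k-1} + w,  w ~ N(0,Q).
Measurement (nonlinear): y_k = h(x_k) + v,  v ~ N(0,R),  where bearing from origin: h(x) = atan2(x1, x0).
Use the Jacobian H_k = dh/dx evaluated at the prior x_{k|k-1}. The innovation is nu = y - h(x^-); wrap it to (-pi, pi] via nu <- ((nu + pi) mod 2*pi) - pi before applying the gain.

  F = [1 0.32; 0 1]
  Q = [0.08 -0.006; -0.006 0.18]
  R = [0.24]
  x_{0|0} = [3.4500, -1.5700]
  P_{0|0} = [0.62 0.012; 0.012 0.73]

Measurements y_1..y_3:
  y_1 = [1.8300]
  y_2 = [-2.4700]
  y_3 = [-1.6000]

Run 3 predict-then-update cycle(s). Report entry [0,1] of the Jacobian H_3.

H_jac[0,1] = 0.2558

step 1: x^-=[2.9476, -1.5700]  P^-=[0.7824 0.2396; 0.2396 0.9100]  H_jac=[0.1408 0.2643]  S=[0.3369]  K=[0.5149; 0.8140]  nu=[2.3194]  x^+=[4.1418, 0.3180]  P^+=[0.6931 0.0984; 0.0984 0.6868]
step 2: x^-=[4.2436, 0.3180]  P^-=[0.9064 0.3122; 0.3122 0.8668]  H_jac=[-0.0176 0.2343]  S=[0.2853]  K=[0.2006; 0.6927]  nu=[-2.5448]  x^+=[3.7331, -1.4448]  P^+=[0.8949 0.2725; 0.2725 0.7299]
step 3: x^-=[3.2707, -1.4448]  P^-=[1.2241 0.5001; 0.5001 0.9099]  H_jac=[0.1130 0.2558]  S=[0.3441]  K=[0.7738; 0.8407]  nu=[-1.1840]  x^+=[2.3545, -2.4402]  P^+=[1.0181 0.2762; 0.2762 0.6667]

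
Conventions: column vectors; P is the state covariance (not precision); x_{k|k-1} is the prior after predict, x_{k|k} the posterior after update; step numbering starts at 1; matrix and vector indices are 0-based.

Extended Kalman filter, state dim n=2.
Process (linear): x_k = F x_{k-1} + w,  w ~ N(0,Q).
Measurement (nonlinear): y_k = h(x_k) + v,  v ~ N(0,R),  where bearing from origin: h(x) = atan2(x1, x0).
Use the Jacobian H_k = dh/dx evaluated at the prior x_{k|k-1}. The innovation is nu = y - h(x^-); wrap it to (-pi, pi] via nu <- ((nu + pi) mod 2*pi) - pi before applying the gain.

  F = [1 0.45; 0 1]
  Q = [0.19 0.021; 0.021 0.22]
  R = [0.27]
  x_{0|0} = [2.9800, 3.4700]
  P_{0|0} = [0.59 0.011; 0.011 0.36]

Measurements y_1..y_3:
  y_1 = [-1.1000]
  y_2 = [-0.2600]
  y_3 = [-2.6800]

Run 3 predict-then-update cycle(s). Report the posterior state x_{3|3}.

step 1: x^-=[4.5415, 3.4700]  P^-=[0.8628 0.1940; 0.1940 0.5800]  H_jac=[-0.1062 0.1390]  S=[0.2852]  K=[-0.2268; 0.2105]  nu=[-1.7524]  x^+=[4.9389, 3.1012]  P^+=[0.8481 0.2076; 0.2076 0.5674]
step 2: x^-=[6.3344, 3.1012]  P^-=[1.3399 0.4839; 0.4839 0.7874]  H_jac=[-0.0623 0.1273]  S=[0.2803]  K=[-0.0782; 0.2501]  nu=[-0.7153]  x^+=[6.3903, 2.9223]  P^+=[1.3382 0.4894; 0.4894 0.7698]
step 3: x^-=[7.7054, 2.9223]  P^-=[2.1245 0.8568; 0.8568 0.9898]  H_jac=[-0.0430 0.1135]  S=[0.2783]  K=[0.0208; 0.2711]  nu=[-3.0425]  x^+=[7.6420, 2.0976]  P^+=[2.1244 0.8553; 0.8553 0.9694]

x_post = [7.6420, 2.0976]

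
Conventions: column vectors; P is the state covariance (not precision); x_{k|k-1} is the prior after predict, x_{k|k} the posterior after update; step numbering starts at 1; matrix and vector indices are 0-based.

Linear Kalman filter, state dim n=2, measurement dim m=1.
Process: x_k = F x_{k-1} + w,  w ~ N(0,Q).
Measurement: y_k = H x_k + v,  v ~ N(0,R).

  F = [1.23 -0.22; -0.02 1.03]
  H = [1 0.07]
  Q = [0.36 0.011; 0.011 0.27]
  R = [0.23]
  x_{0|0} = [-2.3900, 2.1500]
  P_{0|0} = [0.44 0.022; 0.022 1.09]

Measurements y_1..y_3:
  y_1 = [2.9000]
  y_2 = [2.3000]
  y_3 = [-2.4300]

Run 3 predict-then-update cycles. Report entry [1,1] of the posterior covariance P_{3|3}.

step 1: x^-=[-3.4127, 2.2623]  P^-=[1.0665 -0.2188; -0.2188 1.4257]  S=[1.2729]  K=[0.8259; -0.0935]  nu=[6.1543]  x^+=[1.6699, 1.6867]  P^+=[0.1984 -0.1205; -0.1205 1.4145]
step 2: x^-=[1.6829, 1.7039]  P^-=[0.7938 -0.4676; -0.4676 1.7757]  S=[0.9671]  K=[0.7870; -0.3550]  nu=[0.4978]  x^+=[2.0747, 1.5271]  P^+=[0.1948 -0.1974; -0.1974 1.6538]
step 3: x^-=[2.2159, 1.5314]  P^-=[0.8417 -0.6195; -0.6195 2.0327]  S=[0.9949]  K=[0.8024; -0.4797]  nu=[-4.7531]  x^+=[-1.5980, 3.8115]  P^+=[0.2011 -0.2366; -0.2366 1.8038]

P_post[1,1] = 1.8038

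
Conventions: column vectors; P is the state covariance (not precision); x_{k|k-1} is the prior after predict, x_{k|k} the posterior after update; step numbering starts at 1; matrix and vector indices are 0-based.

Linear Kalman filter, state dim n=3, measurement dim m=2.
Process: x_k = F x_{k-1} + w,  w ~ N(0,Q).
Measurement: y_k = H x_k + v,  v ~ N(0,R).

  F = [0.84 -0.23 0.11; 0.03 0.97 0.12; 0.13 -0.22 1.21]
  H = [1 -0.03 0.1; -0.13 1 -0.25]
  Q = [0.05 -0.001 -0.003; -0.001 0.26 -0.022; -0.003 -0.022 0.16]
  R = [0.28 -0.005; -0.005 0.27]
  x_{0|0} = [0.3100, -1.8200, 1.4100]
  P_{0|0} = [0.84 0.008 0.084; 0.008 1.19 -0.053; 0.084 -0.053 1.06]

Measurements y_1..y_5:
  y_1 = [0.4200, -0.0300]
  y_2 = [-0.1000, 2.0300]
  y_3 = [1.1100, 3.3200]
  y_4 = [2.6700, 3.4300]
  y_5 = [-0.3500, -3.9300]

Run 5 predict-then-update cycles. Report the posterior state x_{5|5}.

x_post = [0.0491, -0.6754, 2.1453]

step 1: x^-=[0.8341, -1.5869, 2.1468]  P^-=[0.7336 -0.2203 0.3909; -0.2203 1.3844 -0.1742; 0.3909 -0.1742 1.8379]  S=[1.1257 -0.5306; -0.5306 1.9515]  K=[0.6795 -0.0271; 0.1190 0.7788; 0.4013 -0.2417]  nu=[-0.6764, 2.2020]  x^+=[0.3148, 0.0475, 1.3432]  P^+=[0.1928 0.0089 -0.0217; 0.0089 0.2833 0.2899; -0.0217 0.2899 1.4398]
step 2: x^-=[0.4013, 0.2167, 1.6557]  P^-=[0.1963 -0.0125 0.1120; -0.0125 0.6153 0.4598; 0.1120 0.4598 2.1233]  S=[0.5185 -0.0946; -0.0946 0.8019]  K=[0.3945 -0.0358; 0.1464 0.6432; 0.5922 -0.0368]  nu=[-0.6603, 2.2794]  x^+=[0.0593, 1.5862, 1.1808]  P^+=[0.1120 -0.0005 -0.0135; -0.0005 0.2902 0.4694; -0.0135 0.4694 1.9362]
step 3: x^-=[-0.1851, 1.6820, 1.0875]  P^-=[0.1417 -0.0020 0.1258; -0.0020 0.6702 0.7354; 0.1258 0.7354 2.7566]  S=[0.4707 -0.0685; -0.0685 0.7559]  K=[0.3221 -0.0395; 0.2056 0.6624; 0.8225 0.1141]  nu=[1.2368, 1.8858]  x^+=[0.1389, 3.1855, 2.3200]  P^+=[0.0899 0.0006 0.0048; 0.0006 0.3373 0.6376; 0.0048 0.6376 2.4411]
step 4: x^-=[-0.3608, 3.3725, 2.1245]  P^-=[0.1292 0.0097 0.1607; 0.0097 0.7611 0.9926; 0.1607 0.9926 3.4139]  S=[0.4696 -0.0558; -0.0558 0.7583]  K=[0.3040 -0.0400; 0.2659 0.6944; 1.0332 0.2321]  nu=[2.9195, 0.5417]  x^+=[0.5050, 4.5248, 5.2667]  P^+=[0.0832 0.0040 0.0219; 0.0040 0.3829 0.7849; 0.0219 0.7849 2.8984]
step 5: x^-=[-0.0371, 5.0363, 5.4429]  P^-=[0.1269 0.0215 0.1955; 0.0215 0.8452 1.2196; 0.1955 1.2196 4.0123]  S=[0.4782 -0.0459; -0.0459 0.7654]  K=[0.3010 -0.0393; 0.3161 0.7212; 1.2021 0.3218]  nu=[-0.7061, -7.6104]  x^+=[0.0491, -0.6754, 2.1453]  P^+=[0.0813 0.0071 0.0344; 0.0071 0.4202 0.9047; 0.0344 0.9047 3.2774]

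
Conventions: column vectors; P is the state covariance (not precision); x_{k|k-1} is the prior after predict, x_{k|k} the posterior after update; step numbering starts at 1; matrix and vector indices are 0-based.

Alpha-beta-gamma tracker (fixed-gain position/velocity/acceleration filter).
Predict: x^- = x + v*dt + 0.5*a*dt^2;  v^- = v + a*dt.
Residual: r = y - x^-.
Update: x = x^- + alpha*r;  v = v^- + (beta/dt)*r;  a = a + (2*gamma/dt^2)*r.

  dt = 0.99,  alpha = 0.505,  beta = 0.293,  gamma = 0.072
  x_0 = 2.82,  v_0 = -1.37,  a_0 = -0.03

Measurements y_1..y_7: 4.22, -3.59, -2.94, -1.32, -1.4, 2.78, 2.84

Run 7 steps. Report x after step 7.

step 1: x_pred=1.4490  r=2.7710  x^+=2.8484  v^+=-0.5796  a^+=0.3771
step 2: x_pred=2.4594  r=-6.0494  x^+=-0.5956  v^+=-1.9966  a^+=-0.5117
step 3: x_pred=-2.8230  r=-0.1170  x^+=-2.8821  v^+=-2.5378  a^+=-0.5289
step 4: x_pred=-5.6537  r=4.3337  x^+=-3.4652  v^+=-1.7788  a^+=0.1079
step 5: x_pred=-5.1733  r=3.7733  x^+=-3.2678  v^+=-0.5553  a^+=0.6622
step 6: x_pred=-3.4930  r=6.2730  x^+=-0.3251  v^+=1.9569  a^+=1.5839
step 7: x_pred=2.3884  r=0.4516  x^+=2.6164  v^+=3.6586  a^+=1.6502

x_post = 2.6164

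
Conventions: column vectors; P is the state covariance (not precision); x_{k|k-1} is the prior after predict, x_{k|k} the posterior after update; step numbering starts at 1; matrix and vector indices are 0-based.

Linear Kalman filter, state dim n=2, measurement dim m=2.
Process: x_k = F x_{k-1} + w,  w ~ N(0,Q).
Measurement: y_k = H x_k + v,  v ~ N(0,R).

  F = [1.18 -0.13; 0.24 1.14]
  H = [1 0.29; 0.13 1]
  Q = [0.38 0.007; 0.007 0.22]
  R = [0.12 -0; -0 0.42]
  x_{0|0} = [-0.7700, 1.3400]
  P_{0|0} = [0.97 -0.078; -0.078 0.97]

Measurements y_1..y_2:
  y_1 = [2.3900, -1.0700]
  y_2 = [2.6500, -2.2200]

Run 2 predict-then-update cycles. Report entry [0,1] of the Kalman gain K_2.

step 1: x^-=[-1.0828, 1.3428]  P^-=[1.7710 0.0355; 0.0355 1.4938]  S=[2.0371 0.7002; 0.7002 1.9530]  K=[0.9440 -0.2024; -0.0384 0.7810]  nu=[3.0834, -2.2720]  x^+=[2.2876, -0.5501]  P^+=[0.1433 -0.1036; -0.1036 0.3415]
step 2: x^-=[2.7709, -0.0781]  P^-=[0.6171 -0.1392; -0.1392 0.6154]  S=[0.7082 0.1142; 0.1142 1.0096]  K=[0.8392 -0.1534; -0.0407 0.5962]  nu=[-0.0983, -2.5021]  x^+=[3.0722, -1.5659]  P^+=[0.1241 -0.0805; -0.0805 0.2609]

K[0,1] = -0.1534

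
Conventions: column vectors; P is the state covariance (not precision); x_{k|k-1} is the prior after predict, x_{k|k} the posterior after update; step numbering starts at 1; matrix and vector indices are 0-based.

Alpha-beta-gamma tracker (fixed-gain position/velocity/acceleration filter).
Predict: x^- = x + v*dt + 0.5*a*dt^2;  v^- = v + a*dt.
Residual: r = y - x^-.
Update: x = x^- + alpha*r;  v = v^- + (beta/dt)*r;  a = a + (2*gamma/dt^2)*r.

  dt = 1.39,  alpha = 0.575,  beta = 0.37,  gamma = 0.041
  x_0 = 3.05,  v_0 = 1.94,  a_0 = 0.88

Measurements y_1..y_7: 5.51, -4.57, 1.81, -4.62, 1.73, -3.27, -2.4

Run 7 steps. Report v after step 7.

step 1: x_pred=6.5967  r=-1.0867  x^+=5.9719  v^+=2.8739  a^+=0.8339
step 2: x_pred=10.7722  r=-15.3422  x^+=1.9504  v^+=-0.0509  a^+=0.1827
step 3: x_pred=2.0563  r=-0.2463  x^+=1.9147  v^+=0.1376  a^+=0.1723
step 4: x_pred=2.2724  r=-6.8924  x^+=-1.6908  v^+=-1.4576  a^+=-0.1202
step 5: x_pred=-3.8329  r=5.5629  x^+=-0.6342  v^+=-0.1439  a^+=0.1159
step 6: x_pred=-0.7223  r=-2.5477  x^+=-2.1872  v^+=-0.6610  a^+=0.0077
step 7: x_pred=-3.0986  r=0.6986  x^+=-2.6969  v^+=-0.4643  a^+=0.0374

v_post = -0.4643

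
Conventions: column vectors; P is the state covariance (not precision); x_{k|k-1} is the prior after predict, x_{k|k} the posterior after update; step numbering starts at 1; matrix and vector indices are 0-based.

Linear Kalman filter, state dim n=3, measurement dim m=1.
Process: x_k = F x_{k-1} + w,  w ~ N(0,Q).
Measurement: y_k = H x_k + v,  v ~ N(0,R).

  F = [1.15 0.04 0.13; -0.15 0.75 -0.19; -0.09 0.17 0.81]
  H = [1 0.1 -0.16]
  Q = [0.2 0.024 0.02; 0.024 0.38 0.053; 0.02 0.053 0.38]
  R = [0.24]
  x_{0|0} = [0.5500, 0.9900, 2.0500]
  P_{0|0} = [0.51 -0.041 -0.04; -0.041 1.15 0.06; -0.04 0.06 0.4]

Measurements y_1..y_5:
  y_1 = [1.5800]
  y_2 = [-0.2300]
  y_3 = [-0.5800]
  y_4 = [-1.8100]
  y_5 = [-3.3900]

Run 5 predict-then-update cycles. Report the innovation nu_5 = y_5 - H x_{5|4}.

step 1: x^-=[0.9386, 0.2705, 1.7793]  P^-=[0.8680 -0.0596 -0.0242; -0.0596 1.0426 0.1875; -0.0242 0.1875 0.7034]  S=[1.1262]  K=[0.7688; 0.0131; -0.1048]  nu=[0.8990]  x^+=[1.6298, 0.2822, 1.6851]  P^+=[0.2022 -0.0709 0.0665; -0.0709 1.0424 0.1890; 0.0665 0.1890 0.6910]
step 2: x^-=[2.1046, -0.3530, 1.2662]  P^-=[0.4962 -0.0562 0.1368; -0.0562 0.9617 0.1906; 0.1368 0.1906 0.9097]  S=[0.7079]  K=[0.6620; 0.0133; 0.0146]  nu=[-2.0967]  x^+=[0.7166, -0.3809, 1.2356]  P^+=[0.1859 -0.0625 0.1300; -0.0625 0.9616 0.1905; 0.1300 0.1905 0.9095]
step 3: x^-=[0.9695, -0.6280, 0.8716]  P^-=[0.4979 -0.0690 0.2210; -0.0690 0.9251 0.1400; 0.2210 0.1400 1.0415]  S=[0.6848]  K=[0.6653; 0.0016; 0.0998]  nu=[-1.3473]  x^+=[0.0731, -0.6301, 0.7371]  P^+=[0.1947 -0.0697 0.1755; -0.0697 0.9251 0.1399; 0.1755 0.1399 1.0346]
step 4: x^-=[0.1547, -0.6236, 0.4833]  P^-=[0.5240 -0.0963 0.2708; -0.0963 0.9279 0.0830; 0.2708 0.0830 1.1022]  S=[0.6930]  K=[0.6798; -0.0243; 0.1482]  nu=[-1.8250]  x^+=[-1.0859, -0.5794, 0.2129]  P^+=[0.2038 -0.0849 0.2009; -0.0849 0.9275 0.0854; 0.2009 0.0854 1.0870]
step 5: x^-=[-1.2443, -0.3121, 0.1717]  P^-=[0.5425 -0.1230 0.2929; -0.1230 0.9518 0.0428; 0.2929 0.0428 1.1185]  S=[0.7010]  K=[0.6896; -0.0495; 0.1686]  nu=[-2.0870]  x^+=[-2.6834, -0.2087, -0.1802]  P^+=[0.2092 -0.0991 0.2114; -0.0991 0.9500 0.0486; 0.2114 0.0486 1.0985]

innov = [-2.0870]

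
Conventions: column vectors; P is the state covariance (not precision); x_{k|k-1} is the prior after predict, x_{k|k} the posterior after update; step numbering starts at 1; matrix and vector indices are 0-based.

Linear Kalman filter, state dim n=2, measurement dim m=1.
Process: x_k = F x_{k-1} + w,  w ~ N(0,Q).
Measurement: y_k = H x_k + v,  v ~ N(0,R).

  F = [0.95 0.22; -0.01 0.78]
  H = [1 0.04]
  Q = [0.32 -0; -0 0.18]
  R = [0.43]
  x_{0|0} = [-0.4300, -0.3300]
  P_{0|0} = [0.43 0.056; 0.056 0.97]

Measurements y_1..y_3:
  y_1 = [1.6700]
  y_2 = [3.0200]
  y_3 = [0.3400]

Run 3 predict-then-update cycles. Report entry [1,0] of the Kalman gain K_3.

step 1: x^-=[-0.4811, -0.2531]  P^-=[0.7784 0.2037; 0.2037 0.7693]  S=[1.2260]  K=[0.6416; 0.1913]  nu=[2.1612]  x^+=[0.9055, 0.1603]  P^+=[0.2738 0.0533; 0.0533 0.7245]
step 2: x^-=[0.8955, 0.1160]  P^-=[0.6244 0.1611; 0.1611 0.6200]  S=[1.0683]  K=[0.5905; 0.1740]  nu=[2.1198]  x^+=[2.1473, 0.4848]  P^+=[0.2519 0.0513; 0.0513 0.5876]
step 3: x^-=[2.1466, 0.3567]  P^-=[0.5972 0.1364; 0.1364 0.5367]  S=[1.0390]  K=[0.5801; 0.1519]  nu=[-1.8209]  x^+=[1.0904, 0.0801]  P^+=[0.2476 0.0448; 0.0448 0.5128]

K[1,0] = 0.1519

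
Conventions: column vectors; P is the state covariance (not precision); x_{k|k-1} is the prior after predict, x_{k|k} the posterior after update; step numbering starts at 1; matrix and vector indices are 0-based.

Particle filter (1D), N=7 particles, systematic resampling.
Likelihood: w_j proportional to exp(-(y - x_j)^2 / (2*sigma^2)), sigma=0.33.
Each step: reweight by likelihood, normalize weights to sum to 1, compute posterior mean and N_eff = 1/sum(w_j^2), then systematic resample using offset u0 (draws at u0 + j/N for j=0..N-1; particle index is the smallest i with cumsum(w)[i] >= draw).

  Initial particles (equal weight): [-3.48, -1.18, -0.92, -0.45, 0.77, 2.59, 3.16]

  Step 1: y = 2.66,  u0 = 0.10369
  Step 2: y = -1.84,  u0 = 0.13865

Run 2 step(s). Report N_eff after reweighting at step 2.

N_eff = 5.0000

step 1: w=[0.0000, 0.0000, 0.0000, 0.0000, 0.0000, 0.7550, 0.2450]  mean=2.7297  Neff=1.5872  idx=[5, 5, 5, 5, 5, 6, 6]
step 2: w=[0.2000, 0.2000, 0.2000, 0.2000, 0.2000, 0.0000, 0.0000]  mean=2.5900  Neff=5.0000  idx=[0, 1, 2, 2, 3, 4, 4]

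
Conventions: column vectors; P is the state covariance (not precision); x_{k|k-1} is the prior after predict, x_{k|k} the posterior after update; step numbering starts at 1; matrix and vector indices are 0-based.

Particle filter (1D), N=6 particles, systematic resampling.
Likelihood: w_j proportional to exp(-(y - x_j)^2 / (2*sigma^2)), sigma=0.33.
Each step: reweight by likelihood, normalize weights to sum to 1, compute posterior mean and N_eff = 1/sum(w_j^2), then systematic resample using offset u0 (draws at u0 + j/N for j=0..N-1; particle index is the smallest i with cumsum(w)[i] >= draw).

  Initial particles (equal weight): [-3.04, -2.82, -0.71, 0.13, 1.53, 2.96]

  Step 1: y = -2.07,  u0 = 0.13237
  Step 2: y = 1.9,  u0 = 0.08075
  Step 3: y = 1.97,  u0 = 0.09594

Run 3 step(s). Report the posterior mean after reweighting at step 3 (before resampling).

post_mean = -2.8200

step 1: w=[0.1493, 0.8484, 0.0023, 0.0000, 0.0000, 0.0000]  mean=-2.8480  Neff=1.3476  idx=[0, 1, 1, 1, 1, 1]
step 2: w=[0.0000, 0.2000, 0.2000, 0.2000, 0.2000, 0.2000]  mean=-2.8200  Neff=5.0001  idx=[1, 2, 3, 3, 4, 5]
step 3: w=[0.1667, 0.1667, 0.1667, 0.1667, 0.1667, 0.1667]  mean=-2.8200  Neff=6.0000  idx=[0, 1, 2, 3, 4, 5]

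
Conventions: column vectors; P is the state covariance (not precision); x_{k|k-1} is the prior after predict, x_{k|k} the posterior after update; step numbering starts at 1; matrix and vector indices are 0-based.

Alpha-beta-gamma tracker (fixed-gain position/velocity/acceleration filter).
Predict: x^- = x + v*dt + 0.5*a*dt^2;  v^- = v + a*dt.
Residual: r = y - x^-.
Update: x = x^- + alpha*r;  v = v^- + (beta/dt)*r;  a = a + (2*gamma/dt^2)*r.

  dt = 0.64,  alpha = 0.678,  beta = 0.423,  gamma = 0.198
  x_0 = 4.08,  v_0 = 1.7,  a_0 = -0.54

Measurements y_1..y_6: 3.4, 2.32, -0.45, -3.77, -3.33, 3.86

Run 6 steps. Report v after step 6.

v_post = 3.5297

step 1: x_pred=5.0574  r=-1.6574  x^+=3.9337  v^+=0.2590  a^+=-2.1424
step 2: x_pred=3.6607  r=-1.3407  x^+=2.7517  v^+=-1.9983  a^+=-3.4385
step 3: x_pred=0.7686  r=-1.2186  x^+=-0.0576  v^+=-5.0043  a^+=-4.6167
step 4: x_pred=-4.2059  r=0.4359  x^+=-3.9104  v^+=-7.6709  a^+=-4.1953
step 5: x_pred=-9.6789  r=6.3489  x^+=-5.3744  v^+=-6.1596  a^+=1.9429
step 6: x_pred=-8.9186  r=12.7786  x^+=-0.2547  v^+=3.5297  a^+=14.2972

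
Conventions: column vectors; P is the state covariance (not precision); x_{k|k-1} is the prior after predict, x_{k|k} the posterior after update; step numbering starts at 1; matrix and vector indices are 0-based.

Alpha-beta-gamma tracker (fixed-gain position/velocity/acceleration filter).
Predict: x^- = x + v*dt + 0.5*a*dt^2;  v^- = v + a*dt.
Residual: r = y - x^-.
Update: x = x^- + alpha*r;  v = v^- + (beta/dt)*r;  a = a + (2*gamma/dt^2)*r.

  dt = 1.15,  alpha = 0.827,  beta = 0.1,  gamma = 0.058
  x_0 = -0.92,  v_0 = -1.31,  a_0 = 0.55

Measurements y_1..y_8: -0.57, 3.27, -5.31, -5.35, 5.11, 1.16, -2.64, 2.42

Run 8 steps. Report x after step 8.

x_post = 2.1139

step 1: x_pred=-2.0628  r=1.4928  x^+=-0.8283  v^+=-0.5477  a^+=0.6809
step 2: x_pred=-1.0078  r=4.2778  x^+=2.5299  v^+=0.6074  a^+=1.0562
step 3: x_pred=3.9268  r=-9.2368  x^+=-3.7120  v^+=1.0188  a^+=0.2460
step 4: x_pred=-2.3778  r=-2.9722  x^+=-4.8358  v^+=1.0432  a^+=-0.0147
step 5: x_pred=-3.6459  r=8.7559  x^+=3.5952  v^+=1.7876  a^+=0.7533
step 6: x_pred=6.1491  r=-4.9891  x^+=2.0231  v^+=2.2201  a^+=0.3157
step 7: x_pred=4.7849  r=-7.4249  x^+=-1.3555  v^+=1.9374  a^+=-0.3356
step 8: x_pred=0.6507  r=1.7693  x^+=2.1139  v^+=1.7054  a^+=-0.1804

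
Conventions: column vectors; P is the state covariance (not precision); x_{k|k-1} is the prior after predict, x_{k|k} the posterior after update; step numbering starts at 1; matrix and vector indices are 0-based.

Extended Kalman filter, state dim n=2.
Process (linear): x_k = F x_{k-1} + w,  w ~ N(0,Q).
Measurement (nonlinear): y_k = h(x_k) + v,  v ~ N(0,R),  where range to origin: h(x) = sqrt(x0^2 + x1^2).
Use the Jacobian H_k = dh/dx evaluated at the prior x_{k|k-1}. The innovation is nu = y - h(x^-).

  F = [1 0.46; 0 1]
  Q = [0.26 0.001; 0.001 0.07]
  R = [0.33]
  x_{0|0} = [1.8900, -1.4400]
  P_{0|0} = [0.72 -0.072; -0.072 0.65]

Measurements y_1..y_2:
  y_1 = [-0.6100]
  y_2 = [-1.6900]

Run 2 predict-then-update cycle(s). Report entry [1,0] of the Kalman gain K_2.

step 1: x^-=[1.2276, -1.4400]  P^-=[1.0513 0.2280; 0.2280 0.7200]  H_jac=[0.6488 -0.7610]  S=[0.9643]  K=[0.5273; -0.4148]  nu=[-2.5022]  x^+=[-0.0920, -0.4020]  P^+=[0.7831 0.4389; 0.4389 0.5541]
step 2: x^-=[-0.2769, -0.4020]  P^-=[1.5642 0.6948; 0.6948 0.6241]  H_jac=[-0.5672 -0.8236]  S=[1.9057]  K=[-0.7658; -0.4765]  nu=[-2.1782]  x^+=[1.3912, 0.6359]  P^+=[0.4465 -0.0006; -0.0006 0.1914]

K[1,0] = -0.4765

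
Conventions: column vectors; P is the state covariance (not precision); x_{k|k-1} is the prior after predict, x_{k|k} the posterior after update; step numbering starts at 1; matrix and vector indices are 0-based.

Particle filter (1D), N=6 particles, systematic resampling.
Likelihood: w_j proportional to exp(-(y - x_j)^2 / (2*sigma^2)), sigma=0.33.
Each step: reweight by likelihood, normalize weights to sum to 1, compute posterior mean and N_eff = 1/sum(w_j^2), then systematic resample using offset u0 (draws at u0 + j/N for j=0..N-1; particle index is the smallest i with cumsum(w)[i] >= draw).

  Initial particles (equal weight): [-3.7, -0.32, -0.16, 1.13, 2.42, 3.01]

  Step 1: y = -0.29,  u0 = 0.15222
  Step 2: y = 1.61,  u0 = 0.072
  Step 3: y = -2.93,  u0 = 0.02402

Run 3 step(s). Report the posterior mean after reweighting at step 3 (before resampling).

post_mean = -0.1600

step 1: w=[0.0000, 0.5183, 0.4816, 0.0000, 0.0000, 0.0000]  mean=-0.2429  Neff=1.9975  idx=[1, 1, 1, 2, 2, 2]
step 2: w=[0.0206, 0.0206, 0.0206, 0.3127, 0.3127, 0.3127]  mean=-0.1699  Neff=3.3943  idx=[3, 3, 4, 4, 5, 5]
step 3: w=[0.1667, 0.1667, 0.1667, 0.1667, 0.1667, 0.1667]  mean=-0.1600  Neff=6.0000  idx=[0, 1, 2, 3, 4, 5]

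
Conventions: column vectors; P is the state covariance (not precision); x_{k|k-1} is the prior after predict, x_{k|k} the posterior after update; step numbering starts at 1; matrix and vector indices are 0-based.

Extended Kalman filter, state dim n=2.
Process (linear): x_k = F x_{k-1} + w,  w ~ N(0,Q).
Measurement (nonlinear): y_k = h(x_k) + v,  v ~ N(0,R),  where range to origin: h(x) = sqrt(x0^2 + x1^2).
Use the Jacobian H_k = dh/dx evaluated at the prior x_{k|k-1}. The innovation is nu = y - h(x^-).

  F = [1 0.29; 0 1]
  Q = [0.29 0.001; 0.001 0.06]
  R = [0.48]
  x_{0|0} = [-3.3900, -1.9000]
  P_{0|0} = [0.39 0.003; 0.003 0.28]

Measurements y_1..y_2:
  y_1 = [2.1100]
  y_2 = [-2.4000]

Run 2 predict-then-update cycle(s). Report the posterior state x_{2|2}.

x_post = [0.0019, -0.4243]

step 1: x^-=[-3.9410, -1.9000]  P^-=[0.7053 0.0852; 0.0852 0.3400]  H_jac=[-0.9008 -0.4343]  S=[1.1831]  K=[-0.5683; -0.1897]  nu=[-2.2651]  x^+=[-2.6538, -1.4704]  P^+=[0.3232 -0.0423; -0.0423 0.2974]
step 2: x^-=[-3.0802, -1.4704]  P^-=[0.6137 0.0449; 0.0449 0.3574]  H_jac=[-0.9025 -0.4308]  S=[1.0811]  K=[-0.5302; -0.1799]  nu=[-5.8131]  x^+=[0.0019, -0.4243]  P^+=[0.3098 -0.0582; -0.0582 0.3224]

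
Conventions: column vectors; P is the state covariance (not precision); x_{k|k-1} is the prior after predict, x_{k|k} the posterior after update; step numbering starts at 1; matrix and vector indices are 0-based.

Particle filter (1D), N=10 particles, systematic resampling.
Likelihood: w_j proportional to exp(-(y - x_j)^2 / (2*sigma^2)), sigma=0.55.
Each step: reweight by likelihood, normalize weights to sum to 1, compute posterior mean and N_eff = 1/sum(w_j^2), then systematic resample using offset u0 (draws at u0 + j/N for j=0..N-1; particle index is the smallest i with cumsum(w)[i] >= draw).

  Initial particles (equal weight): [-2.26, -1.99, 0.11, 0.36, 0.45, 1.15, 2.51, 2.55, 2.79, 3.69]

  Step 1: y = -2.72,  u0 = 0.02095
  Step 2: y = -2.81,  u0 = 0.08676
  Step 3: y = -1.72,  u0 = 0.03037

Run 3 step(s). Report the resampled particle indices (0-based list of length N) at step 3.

step 1: w=[0.6297, 0.3703, 0.0000, 0.0000, 0.0000, 0.0000, 0.0000, 0.0000, 0.0000, 0.0000]  mean=-2.1600  Neff=1.8739  idx=[0, 0, 0, 0, 0, 0, 0, 1, 1, 1]
step 2: w=[0.1159, 0.1159, 0.1159, 0.1159, 0.1159, 0.1159, 0.1159, 0.0629, 0.0629, 0.0629]  mean=-2.2091  Neff=9.4426  idx=[0, 1, 2, 3, 4, 5, 5, 6, 8, 9]
step 3: w=[0.0920, 0.0920, 0.0920, 0.0920, 0.0920, 0.0920, 0.0920, 0.0920, 0.1320, 0.1320]  mean=-2.1887  Neff=9.7497  idx=[0, 1, 2, 3, 4, 5, 6, 7, 8, 9]

resampled_idx = [0, 1, 2, 3, 4, 5, 6, 7, 8, 9]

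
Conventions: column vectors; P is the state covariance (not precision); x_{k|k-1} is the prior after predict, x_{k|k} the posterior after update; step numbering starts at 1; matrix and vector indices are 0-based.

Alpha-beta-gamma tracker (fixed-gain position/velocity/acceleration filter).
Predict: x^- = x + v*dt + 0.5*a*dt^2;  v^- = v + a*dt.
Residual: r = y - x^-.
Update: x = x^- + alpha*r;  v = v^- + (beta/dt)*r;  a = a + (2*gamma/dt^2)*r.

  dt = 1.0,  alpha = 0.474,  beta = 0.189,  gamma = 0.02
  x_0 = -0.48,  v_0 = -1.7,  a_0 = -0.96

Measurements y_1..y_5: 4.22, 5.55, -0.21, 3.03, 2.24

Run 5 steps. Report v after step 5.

v_post = -0.8978

step 1: x_pred=-2.6600  r=6.8800  x^+=0.6011  v^+=-1.3597  a^+=-0.6848
step 2: x_pred=-1.1010  r=6.6510  x^+=2.0516  v^+=-0.7874  a^+=-0.4188
step 3: x_pred=1.0548  r=-1.2648  x^+=0.4553  v^+=-1.4453  a^+=-0.4694
step 4: x_pred=-1.2247  r=4.2547  x^+=0.7920  v^+=-1.1105  a^+=-0.2992
step 5: x_pred=-0.4680  r=2.7080  x^+=0.8156  v^+=-0.8978  a^+=-0.1908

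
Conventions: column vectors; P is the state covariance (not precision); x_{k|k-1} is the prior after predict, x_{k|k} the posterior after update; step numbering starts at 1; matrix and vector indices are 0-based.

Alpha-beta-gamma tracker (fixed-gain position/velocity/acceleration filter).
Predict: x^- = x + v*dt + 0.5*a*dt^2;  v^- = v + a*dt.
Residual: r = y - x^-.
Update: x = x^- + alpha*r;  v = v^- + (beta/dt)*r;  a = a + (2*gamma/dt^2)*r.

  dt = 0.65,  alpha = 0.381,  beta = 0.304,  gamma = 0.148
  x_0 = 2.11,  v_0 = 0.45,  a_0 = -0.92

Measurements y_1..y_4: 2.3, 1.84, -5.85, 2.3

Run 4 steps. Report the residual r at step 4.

resid = 8.0508

step 1: x_pred=2.2081  r=0.0918  x^+=2.2431  v^+=-0.1050  a^+=-0.8557
step 2: x_pred=1.9941  r=-0.1541  x^+=1.9354  v^+=-0.7333  a^+=-0.9636
step 3: x_pred=1.2552  r=-7.1052  x^+=-1.4519  v^+=-4.6827  a^+=-5.9415
step 4: x_pred=-5.7508  r=8.0508  x^+=-2.6834  v^+=-4.7794  a^+=-0.3012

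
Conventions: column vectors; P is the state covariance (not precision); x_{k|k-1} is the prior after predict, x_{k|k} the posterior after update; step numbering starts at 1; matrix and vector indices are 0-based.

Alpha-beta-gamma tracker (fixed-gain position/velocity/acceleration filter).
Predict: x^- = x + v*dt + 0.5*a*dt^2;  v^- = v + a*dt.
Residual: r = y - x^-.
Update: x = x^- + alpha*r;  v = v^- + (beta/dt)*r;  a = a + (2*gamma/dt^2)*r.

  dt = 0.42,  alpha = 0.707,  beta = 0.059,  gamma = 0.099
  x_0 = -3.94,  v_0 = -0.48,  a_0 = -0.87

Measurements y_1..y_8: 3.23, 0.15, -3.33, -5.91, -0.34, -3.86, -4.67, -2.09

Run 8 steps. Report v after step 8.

step 1: x_pred=-4.2183  r=7.4483  x^+=1.0476  v^+=0.2009  a^+=7.4904
step 2: x_pred=1.7927  r=-1.6427  x^+=0.6313  v^+=3.1161  a^+=5.6466
step 3: x_pred=2.4381  r=-5.7681  x^+=-1.6399  v^+=4.6774  a^+=-0.8278
step 4: x_pred=0.2515  r=-6.1615  x^+=-4.1047  v^+=3.4641  a^+=-7.7439
step 5: x_pred=-3.3327  r=2.9927  x^+=-1.2169  v^+=0.6321  a^+=-4.3847
step 6: x_pred=-1.3381  r=-2.5219  x^+=-3.1211  v^+=-1.5637  a^+=-7.2154
step 7: x_pred=-4.4142  r=-0.2558  x^+=-4.5951  v^+=-4.6301  a^+=-7.5025
step 8: x_pred=-7.2014  r=5.1114  x^+=-3.5876  v^+=-7.0631  a^+=-1.7652

v_post = -7.0631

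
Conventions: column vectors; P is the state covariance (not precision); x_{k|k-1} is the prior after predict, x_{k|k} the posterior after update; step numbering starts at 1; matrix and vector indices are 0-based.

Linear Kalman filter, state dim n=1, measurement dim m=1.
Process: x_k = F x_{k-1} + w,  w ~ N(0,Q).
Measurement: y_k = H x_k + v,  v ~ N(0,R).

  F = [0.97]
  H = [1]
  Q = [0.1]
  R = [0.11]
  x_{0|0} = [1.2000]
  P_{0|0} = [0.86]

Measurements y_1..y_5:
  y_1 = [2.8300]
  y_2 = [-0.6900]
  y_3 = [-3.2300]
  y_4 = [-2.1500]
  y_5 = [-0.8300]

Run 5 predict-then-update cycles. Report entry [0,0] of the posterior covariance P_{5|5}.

step 1: x^-=[1.1640]  P^-=[0.9092]  S=[1.0192]  K=[0.8921]  nu=[1.6660]  x^+=[2.6502]  P^+=[0.0981]
step 2: x^-=[2.5707]  P^-=[0.1923]  S=[0.3023]  K=[0.6362]  nu=[-3.2607]  x^+=[0.4964]  P^+=[0.0700]
step 3: x^-=[0.4815]  P^-=[0.1658]  S=[0.2758]  K=[0.6012]  nu=[-3.7115]  x^+=[-1.7499]  P^+=[0.0661]
step 4: x^-=[-1.6974]  P^-=[0.1622]  S=[0.2722]  K=[0.5959]  nu=[-0.4526]  x^+=[-1.9671]  P^+=[0.0656]
step 5: x^-=[-1.9081]  P^-=[0.1617]  S=[0.2717]  K=[0.5951]  nu=[1.0781]  x^+=[-1.2665]  P^+=[0.0655]

P_post[0,0] = 0.0655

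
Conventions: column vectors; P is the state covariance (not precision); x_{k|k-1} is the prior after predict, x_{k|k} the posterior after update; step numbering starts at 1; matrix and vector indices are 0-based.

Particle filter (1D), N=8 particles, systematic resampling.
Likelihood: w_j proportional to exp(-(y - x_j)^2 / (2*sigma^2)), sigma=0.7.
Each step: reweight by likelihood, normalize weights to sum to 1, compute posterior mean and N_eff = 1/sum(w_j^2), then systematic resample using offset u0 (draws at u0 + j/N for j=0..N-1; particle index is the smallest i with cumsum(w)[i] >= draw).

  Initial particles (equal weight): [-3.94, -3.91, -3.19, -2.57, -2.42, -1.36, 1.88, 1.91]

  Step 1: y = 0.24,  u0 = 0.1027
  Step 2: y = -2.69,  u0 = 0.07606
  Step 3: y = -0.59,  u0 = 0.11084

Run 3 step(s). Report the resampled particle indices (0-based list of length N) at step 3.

resampled_idx = [0, 1, 2, 3, 4, 5, 6, 7]

step 1: w=[0.0000, 0.0000, 0.0000, 0.0016, 0.0037, 0.3728, 0.3266, 0.2952]  mean=0.6576  Neff=3.0045  idx=[5, 5, 5, 6, 6, 7, 7, 7]
step 2: w=[0.3333, 0.3333, 0.3333, 0.0000, 0.0000, 0.0000, 0.0000, 0.0000]  mean=-1.3600  Neff=3.0000  idx=[0, 0, 0, 1, 1, 2, 2, 2]
step 3: w=[0.1250, 0.1250, 0.1250, 0.1250, 0.1250, 0.1250, 0.1250, 0.1250]  mean=-1.3600  Neff=8.0000  idx=[0, 1, 2, 3, 4, 5, 6, 7]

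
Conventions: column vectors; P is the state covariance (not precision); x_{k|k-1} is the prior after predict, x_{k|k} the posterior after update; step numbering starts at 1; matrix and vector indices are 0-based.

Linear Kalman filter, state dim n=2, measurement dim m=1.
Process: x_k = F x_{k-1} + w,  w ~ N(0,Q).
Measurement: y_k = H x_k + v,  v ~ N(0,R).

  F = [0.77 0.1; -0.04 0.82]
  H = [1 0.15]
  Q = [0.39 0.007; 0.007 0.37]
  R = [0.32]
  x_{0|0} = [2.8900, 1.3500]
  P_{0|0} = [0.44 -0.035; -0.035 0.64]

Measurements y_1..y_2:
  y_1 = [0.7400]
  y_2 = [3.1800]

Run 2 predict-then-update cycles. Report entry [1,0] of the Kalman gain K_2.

K[1,0] = 0.1793

step 1: x^-=[2.3603, 0.9914]  P^-=[0.6519 0.0240; 0.0240 0.8033]  S=[0.9972]  K=[0.6574; 0.1449]  nu=[-1.7690]  x^+=[1.1974, 0.7351]  P^+=[0.2210 -0.0710; -0.0710 0.7824]
step 2: x^-=[0.9955, 0.5549]  P^-=[0.5179 0.0198; 0.0198 0.9011]  S=[0.8641]  K=[0.6028; 0.1793]  nu=[2.1012]  x^+=[2.2621, 0.9317]  P^+=[0.2039 -0.0736; -0.0736 0.8733]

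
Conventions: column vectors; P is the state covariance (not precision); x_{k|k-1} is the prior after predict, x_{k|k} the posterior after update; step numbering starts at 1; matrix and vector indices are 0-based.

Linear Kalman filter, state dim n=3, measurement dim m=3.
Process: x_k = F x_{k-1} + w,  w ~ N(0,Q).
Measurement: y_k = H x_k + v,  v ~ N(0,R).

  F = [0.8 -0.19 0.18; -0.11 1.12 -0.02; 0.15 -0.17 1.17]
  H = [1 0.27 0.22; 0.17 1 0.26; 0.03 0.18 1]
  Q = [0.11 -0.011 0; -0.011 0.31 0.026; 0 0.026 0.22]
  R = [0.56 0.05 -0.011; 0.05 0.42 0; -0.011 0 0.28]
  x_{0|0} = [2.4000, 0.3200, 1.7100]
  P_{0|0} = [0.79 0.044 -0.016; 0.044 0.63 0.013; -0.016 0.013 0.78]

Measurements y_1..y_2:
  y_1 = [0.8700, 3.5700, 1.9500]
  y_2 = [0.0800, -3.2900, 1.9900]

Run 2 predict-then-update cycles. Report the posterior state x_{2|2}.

x_post = [0.9515, -1.5601, 1.9734]

step 1: x^-=[2.1670, 0.0602, 2.3063]  P^-=[0.6447 -0.1738 0.2535; -0.1738 1.0986 -0.0978; 0.2535 -0.0978 1.3107]  S=[1.3543 0.3964 0.5423; 0.3964 1.5383 0.4739; 0.5423 0.4739 1.6050]  K=[0.5160 -0.1370 0.0166; -0.0905 0.7416 -0.1294; 0.0818 -0.0839 0.8076]  nu=[-1.8206, 2.5418, -0.4321]  x^+=[0.8721, 2.1659, 1.5950]  P^+=[0.3037 -0.0847 0.0051; -0.0847 0.3461 -0.0950; 0.0051 -0.0950 0.2422]
step 2: x^-=[0.5733, 2.2979, 1.6288]  P^-=[0.3584 -0.2096 0.1415; -0.2096 0.7730 -0.1919; 0.1415 -0.1919 0.6122]  S=[0.9307 0.1219 0.2156; 0.1219 1.0862 0.1118; 0.2156 0.1118 0.8548]  K=[0.3630 -0.1501 0.0620; -0.1025 0.6577 -0.1292; 0.0979 -0.0876 0.6676]  nu=[-1.4721, -6.1089, -0.0696]  x^+=[0.9515, -1.5601, 1.9734]  P^+=[0.2136 -0.0871 0.0226; -0.0871 0.3088 -0.0880; 0.0226 -0.0880 0.2010]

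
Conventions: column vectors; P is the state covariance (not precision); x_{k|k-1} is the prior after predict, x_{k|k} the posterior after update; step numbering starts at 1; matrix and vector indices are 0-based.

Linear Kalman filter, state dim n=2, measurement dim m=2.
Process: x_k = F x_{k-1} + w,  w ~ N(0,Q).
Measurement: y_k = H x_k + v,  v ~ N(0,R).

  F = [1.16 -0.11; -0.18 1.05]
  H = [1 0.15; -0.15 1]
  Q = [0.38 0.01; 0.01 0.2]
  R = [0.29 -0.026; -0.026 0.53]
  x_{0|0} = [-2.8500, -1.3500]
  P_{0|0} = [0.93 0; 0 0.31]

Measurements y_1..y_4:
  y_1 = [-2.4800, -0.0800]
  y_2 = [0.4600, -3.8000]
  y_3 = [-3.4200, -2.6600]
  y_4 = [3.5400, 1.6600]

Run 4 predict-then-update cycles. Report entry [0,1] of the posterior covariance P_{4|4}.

step 1: x^-=[-3.1575, -0.9045]  P^-=[1.6352 -0.2200; -0.2200 0.5719]  S=[1.8720 -0.4005; -0.4005 1.2047]  K=[0.8324 -0.1095; 0.0385 0.5149]  nu=[0.8132, 0.3509]  x^+=[-2.5190, -0.6925]  P^+=[0.2506 -0.0421; -0.0421 0.2656]
step 2: x^-=[-2.8459, -0.2737]  P^-=[0.7311 -0.1251; -0.1251 0.5168]  S=[0.9952 -0.1804; -0.1804 1.1008]  K=[0.6978 -0.0989; 0.0417 0.4934]  nu=[3.3469, -3.9531]  x^+=[-0.1193, -2.0847]  P^+=[0.2108 -0.0389; -0.0389 0.2546]
step 3: x^-=[0.0909, -2.1674]  P^-=[0.6766 -0.1116; -0.1116 0.5022]  S=[0.9445 -0.1613; -0.1613 1.0809]  K=[0.6824 -0.0953; 0.0447 0.4868]  nu=[-3.1858, -0.4789]  x^+=[-2.0375, -2.5430]  P^+=[0.2060 -0.0374; -0.0374 0.2512]
step 4: x^-=[-2.0838, -2.3034]  P^-=[0.6698 -0.1083; -0.1083 0.4978]  S=[0.9385 -0.1576; -0.1576 1.0753]  K=[0.6805 -0.0944; 0.0456 0.4847]  nu=[5.9693, 3.6508]  x^+=[1.6339, -0.2617]  P^+=[0.2053 -0.0369; -0.0369 0.2502]

P_post[0,1] = -0.0369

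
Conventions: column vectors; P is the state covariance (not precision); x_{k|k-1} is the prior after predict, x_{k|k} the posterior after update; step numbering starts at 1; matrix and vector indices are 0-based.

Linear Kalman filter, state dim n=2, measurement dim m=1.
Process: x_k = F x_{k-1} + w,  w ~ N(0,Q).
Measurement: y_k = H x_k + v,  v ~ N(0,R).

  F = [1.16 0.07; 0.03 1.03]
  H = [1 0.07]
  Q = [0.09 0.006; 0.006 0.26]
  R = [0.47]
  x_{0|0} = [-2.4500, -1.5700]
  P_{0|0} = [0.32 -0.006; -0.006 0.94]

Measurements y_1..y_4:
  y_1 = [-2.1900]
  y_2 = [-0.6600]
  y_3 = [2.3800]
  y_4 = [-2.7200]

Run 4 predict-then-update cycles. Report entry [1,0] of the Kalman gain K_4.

K[1,0] = 0.3410

step 1: x^-=[-2.9519, -1.6906]  P^-=[0.5242 0.0777; 0.0777 1.2572]  S=[1.0113]  K=[0.5238; 0.1639]  nu=[0.8802]  x^+=[-2.4909, -1.5463]  P^+=[0.2468 -0.0091; -0.0091 1.2300]
step 2: x^-=[-2.9976, -1.6675]  P^-=[0.4267 0.0924; 0.0924 1.5646]  S=[0.9173]  K=[0.4722; 0.2201]  nu=[2.4544]  x^+=[-1.8387, -1.1271]  P^+=[0.2221 -0.0029; -0.0029 1.5201]
step 3: x^-=[-2.2118, -1.2161]  P^-=[0.3959 0.1198; 0.1198 1.8727]  S=[0.8918]  K=[0.4533; 0.2813]  nu=[4.6769]  x^+=[-0.0918, 0.0997]  P^+=[0.2126 0.0061; 0.0061 1.8021]
step 4: x^-=[-0.0995, 0.0999]  P^-=[0.3859 0.1506; 0.1506 2.1724]  S=[0.8877]  K=[0.4466; 0.3410]  nu=[-2.6275]  x^+=[-1.2730, -0.7960]  P^+=[0.2088 0.0154; 0.0154 2.0692]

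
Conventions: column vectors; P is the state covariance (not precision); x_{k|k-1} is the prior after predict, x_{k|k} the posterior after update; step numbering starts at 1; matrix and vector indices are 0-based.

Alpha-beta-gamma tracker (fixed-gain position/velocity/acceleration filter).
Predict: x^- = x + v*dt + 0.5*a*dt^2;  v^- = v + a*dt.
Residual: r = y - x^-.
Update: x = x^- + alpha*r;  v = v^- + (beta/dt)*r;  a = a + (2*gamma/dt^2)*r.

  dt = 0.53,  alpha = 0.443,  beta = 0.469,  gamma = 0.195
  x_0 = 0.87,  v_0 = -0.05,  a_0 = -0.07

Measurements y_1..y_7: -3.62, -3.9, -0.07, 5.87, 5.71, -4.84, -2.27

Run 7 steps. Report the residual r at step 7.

step 1: x_pred=0.8337  r=-4.4537  x^+=-1.1393  v^+=-4.0282  a^+=-6.2534
step 2: x_pred=-4.1525  r=0.2525  x^+=-4.0407  v^+=-7.1190  a^+=-5.9028
step 3: x_pred=-8.6428  r=8.5728  x^+=-4.8451  v^+=-2.6614  a^+=5.9996
step 4: x_pred=-5.4130  r=11.2830  x^+=-0.4146  v^+=10.5027  a^+=21.6648
step 5: x_pred=8.1947  r=-2.4847  x^+=7.0940  v^+=19.7864  a^+=18.2151
step 6: x_pred=20.1390  r=-24.9790  x^+=9.0733  v^+=7.3363  a^+=-16.4657
step 7: x_pred=10.6490  r=-12.9190  x^+=4.9259  v^+=-12.8226  a^+=-34.4023

resid = -12.9190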